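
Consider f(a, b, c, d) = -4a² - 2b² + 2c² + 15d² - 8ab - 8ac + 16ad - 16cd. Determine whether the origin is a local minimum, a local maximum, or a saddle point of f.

The Hessian at the origin is H = [[-8, -8, -8, 16], [-8, -4, 0, 0], [-8, 0, 4, -16], [16, 0, -16, 30]].
Applying the same elementary operations to the rows and columns of H produces a congruent diagonal matrix with entries -8, 4, -4, -2.
Counting signs: 1 positive, 3 negative.
H is indefinite, so the origin is a saddle point.

saddle point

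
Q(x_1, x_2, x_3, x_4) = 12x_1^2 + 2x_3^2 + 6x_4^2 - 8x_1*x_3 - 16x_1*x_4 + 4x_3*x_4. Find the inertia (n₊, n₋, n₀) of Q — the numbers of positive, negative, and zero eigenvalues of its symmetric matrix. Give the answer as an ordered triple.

(2, 0, 2)

The associated matrix is A = [[12, 0, -4, -8], [0, 0, 0, 0], [-4, 0, 2, 2], [-8, 0, 2, 6]].
Applying the same elementary operations to the rows and columns of A produces a congruent diagonal matrix with entries 12, 0, 2/3, 0.
Counting signs: 2 positive, 2 zero.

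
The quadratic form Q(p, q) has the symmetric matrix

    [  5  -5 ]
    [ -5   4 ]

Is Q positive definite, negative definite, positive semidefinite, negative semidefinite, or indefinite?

For the 2×2 matrix [[5, -5], [-5, 4]]: det = 5·4 − (-5)² = -5, trace = 9.
det < 0 so the eigenvalues have opposite signs; the form is indefinite.

indefinite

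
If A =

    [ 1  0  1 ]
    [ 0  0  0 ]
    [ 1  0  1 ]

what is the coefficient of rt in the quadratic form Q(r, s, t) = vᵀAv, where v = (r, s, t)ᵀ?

The coefficient of rt is A[1,3] + A[3,1] = 2·1 = 2.

2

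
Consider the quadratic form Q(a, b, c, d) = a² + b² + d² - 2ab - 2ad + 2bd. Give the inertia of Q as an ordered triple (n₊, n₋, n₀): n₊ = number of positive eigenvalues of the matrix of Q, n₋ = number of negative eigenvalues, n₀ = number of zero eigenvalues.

The symmetric matrix is A = [[1, -1, 0, -1], [-1, 1, 0, 1], [0, 0, 0, 0], [-1, 1, 0, 1]].
Row-reducing A symmetrically gives the diagonal entries 1, 0, 0, 0.
Counting signs: 1 positive, 3 zero.

(1, 0, 3)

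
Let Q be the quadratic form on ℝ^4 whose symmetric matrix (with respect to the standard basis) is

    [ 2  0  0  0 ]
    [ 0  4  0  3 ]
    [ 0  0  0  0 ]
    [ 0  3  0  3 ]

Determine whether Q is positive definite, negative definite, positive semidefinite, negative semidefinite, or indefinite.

Symmetric row and column elimination reduces A to a congruent diagonal form with pivots 2, 4, 0, 3/4.
Counting signs: 3 positive, 1 zero.
Hence Q is positive semidefinite.

positive semidefinite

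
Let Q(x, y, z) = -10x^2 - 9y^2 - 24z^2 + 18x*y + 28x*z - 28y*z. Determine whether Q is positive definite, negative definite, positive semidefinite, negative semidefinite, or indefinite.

negative definite

The symmetric matrix of Q is A = [[-10, 9, 14], [9, -9, -14], [14, -14, -24]].
Leading principal minors: Δ_1 = -10, Δ_2 = 9, Δ_3 = -20.
The signs alternate starting with Δ_1 < 0, so by Sylvester's criterion Q is negative definite.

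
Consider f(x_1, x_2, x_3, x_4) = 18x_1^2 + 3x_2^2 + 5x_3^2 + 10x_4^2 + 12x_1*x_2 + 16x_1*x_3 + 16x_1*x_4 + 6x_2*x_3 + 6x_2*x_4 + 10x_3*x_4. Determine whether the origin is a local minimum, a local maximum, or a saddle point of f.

local minimum

The Hessian at the origin is H = [[36, 12, 16, 16], [12, 6, 6, 6], [16, 6, 10, 10], [16, 6, 10, 20]].
Congruent diagonalization of H (simultaneous row and column reduction) yields pivots 36, 2, 8/3, 10.
Counting signs: 4 positive.
H is positive definite, so the origin is a strict local minimum.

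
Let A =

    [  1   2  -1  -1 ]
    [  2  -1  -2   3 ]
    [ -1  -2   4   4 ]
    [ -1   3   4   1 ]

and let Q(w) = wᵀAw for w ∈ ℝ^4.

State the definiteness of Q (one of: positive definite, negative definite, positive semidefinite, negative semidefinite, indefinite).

Row-reducing A symmetrically gives the diagonal entries 1, -5, 3, 2.
That gives 3 positive, 1 negative pivots.
Hence Q is indefinite.

indefinite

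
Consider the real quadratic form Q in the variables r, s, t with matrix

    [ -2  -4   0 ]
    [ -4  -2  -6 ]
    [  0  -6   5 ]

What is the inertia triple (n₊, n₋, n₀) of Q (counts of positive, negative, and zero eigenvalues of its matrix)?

Symmetric row and column elimination reduces A to a congruent diagonal form with pivots -2, 6, -1.
So there are 1 positive, 2 negative pivots.

(1, 2, 0)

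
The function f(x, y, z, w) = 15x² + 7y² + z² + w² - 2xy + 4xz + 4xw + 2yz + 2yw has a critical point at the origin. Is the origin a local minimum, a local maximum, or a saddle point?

local minimum

The Hessian at the origin is H = [[30, -2, 4, 4], [-2, 14, 2, 2], [4, 2, 2, 0], [4, 2, 0, 2]].
Congruent diagonalization of H (simultaneous row and column reduction) yields pivots 30, 208/15, 57/52, 20/57.
That gives 4 positive pivots.
H is positive definite, so the origin is a strict local minimum.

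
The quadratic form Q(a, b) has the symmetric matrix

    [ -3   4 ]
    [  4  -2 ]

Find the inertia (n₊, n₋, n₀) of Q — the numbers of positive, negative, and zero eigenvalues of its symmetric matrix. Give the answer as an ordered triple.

(1, 1, 0)

An LDLᵀ factorisation of A has diagonal entries -3, 10/3.
Counting signs: 1 positive, 1 negative.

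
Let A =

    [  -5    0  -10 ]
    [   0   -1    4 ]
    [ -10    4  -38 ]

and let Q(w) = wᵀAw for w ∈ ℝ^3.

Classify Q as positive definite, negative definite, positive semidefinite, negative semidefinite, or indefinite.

negative definite

Leading principal minors: Δ_1 = -5, Δ_2 = 5, Δ_3 = -10.
The signs alternate starting with Δ_1 < 0, so by Sylvester's criterion Q is negative definite.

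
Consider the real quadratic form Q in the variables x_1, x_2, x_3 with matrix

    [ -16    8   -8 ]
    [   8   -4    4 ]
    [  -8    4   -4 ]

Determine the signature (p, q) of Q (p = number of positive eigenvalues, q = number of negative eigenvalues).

Row-reducing A symmetrically gives the diagonal entries -16, 0, 0.
That gives 1 negative, 2 zero pivots.

(0, 1)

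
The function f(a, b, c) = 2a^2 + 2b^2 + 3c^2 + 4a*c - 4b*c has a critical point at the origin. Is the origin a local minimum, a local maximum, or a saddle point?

saddle point

The Hessian at the origin is H = [[4, 0, 4], [0, 4, -4], [4, -4, 6]].
Symmetric row and column elimination reduces H to a congruent diagonal form with pivots 4, 4, -2.
So there are 2 positive, 1 negative pivots.
H is indefinite, so the origin is a saddle point.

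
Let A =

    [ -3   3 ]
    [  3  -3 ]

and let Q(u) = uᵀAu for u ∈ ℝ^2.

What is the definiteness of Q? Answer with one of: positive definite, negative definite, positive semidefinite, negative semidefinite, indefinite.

negative semidefinite

Row-reducing A symmetrically gives the diagonal entries -3, 0.
Counting signs: 1 negative, 1 zero.
Hence Q is negative semidefinite.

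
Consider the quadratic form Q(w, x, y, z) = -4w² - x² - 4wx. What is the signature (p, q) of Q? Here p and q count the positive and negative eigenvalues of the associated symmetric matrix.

The symmetric matrix is A = [[-4, -2, 0, 0], [-2, -1, 0, 0], [0, 0, 0, 0], [0, 0, 0, 0]].
Row-reducing A symmetrically gives the diagonal entries -4, 0, 0, 0.
So there are 1 negative, 3 zero pivots.

(0, 1)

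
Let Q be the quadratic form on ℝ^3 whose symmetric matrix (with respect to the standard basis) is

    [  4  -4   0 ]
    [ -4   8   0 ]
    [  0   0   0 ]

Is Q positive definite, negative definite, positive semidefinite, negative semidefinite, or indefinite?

Symmetric row and column elimination reduces A to a congruent diagonal form with pivots 4, 4, 0.
So there are 2 positive, 1 zero pivots.
Hence Q is positive semidefinite.

positive semidefinite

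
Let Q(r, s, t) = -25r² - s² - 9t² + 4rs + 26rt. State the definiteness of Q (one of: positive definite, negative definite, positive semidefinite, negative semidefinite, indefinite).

The associated matrix is A = [[-25, 2, 13], [2, -1, 0], [13, 0, -9]].
Symmetric row and column elimination reduces A to a congruent diagonal form with pivots -25, -21/25, -20/21.
That gives 3 negative pivots.
Hence Q is negative definite.

negative definite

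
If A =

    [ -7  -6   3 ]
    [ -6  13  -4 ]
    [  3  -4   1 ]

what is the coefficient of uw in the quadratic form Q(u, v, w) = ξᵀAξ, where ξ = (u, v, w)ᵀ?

The coefficient of uw is A[1,3] + A[3,1] = 2·3 = 6.

6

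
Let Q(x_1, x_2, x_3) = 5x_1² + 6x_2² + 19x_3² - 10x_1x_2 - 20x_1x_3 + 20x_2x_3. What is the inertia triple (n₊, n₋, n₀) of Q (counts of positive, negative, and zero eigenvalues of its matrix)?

Write A = [[5, -5, -10], [-5, 6, 10], [-10, 10, 19]].
Row-reducing A symmetrically gives the diagonal entries 5, 1, -1.
That gives 2 positive, 1 negative pivots.

(2, 1, 0)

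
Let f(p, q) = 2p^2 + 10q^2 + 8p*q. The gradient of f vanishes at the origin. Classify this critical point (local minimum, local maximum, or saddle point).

local minimum

The Hessian at the origin is H = [[4, 8], [8, 20]].
det H = 4·20 − (8)² = 16 > 0 and H[1,1] = 4 > 0, so H is positive definite.
Therefore the origin is a local minimum.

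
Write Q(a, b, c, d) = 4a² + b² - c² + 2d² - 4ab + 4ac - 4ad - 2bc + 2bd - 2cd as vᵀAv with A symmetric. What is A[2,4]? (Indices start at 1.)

1

The coefficient of b·d in Q is 2. For a symmetric A this equals A[2,4] + A[4,2] = 2·A[2,4].
So A[2,4] = 2/2 = 1.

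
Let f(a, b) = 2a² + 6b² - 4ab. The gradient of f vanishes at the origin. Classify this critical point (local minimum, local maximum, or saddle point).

local minimum

The Hessian at the origin is H = [[4, -4], [-4, 12]].
det H = 4·12 − (-4)² = 32 > 0 and H[1,1] = 4 > 0, so H is positive definite.
Therefore the origin is a local minimum.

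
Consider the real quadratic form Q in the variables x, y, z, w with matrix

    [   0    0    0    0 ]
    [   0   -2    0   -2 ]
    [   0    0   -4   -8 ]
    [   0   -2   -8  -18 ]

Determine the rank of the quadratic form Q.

2

Congruent diagonalization of A (simultaneous row and column reduction) yields pivots 0, -2, -4, 0.
That gives 2 negative, 2 zero pivots.
The rank is the number of nonzero pivots: 2.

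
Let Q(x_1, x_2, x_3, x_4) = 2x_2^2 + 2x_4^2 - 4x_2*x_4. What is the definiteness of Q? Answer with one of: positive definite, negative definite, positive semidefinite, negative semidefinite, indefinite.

The associated matrix is A = [[0, 0, 0, 0], [0, 2, 0, -2], [0, 0, 0, 0], [0, -2, 0, 2]].
Congruent diagonalization of A (simultaneous row and column reduction) yields pivots 0, 2, 0, 0.
So there are 1 positive, 3 zero pivots.
Hence Q is positive semidefinite.

positive semidefinite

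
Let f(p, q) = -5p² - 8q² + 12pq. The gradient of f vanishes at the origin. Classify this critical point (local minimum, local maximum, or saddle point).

The Hessian at the origin is H = [[-10, 12], [12, -16]].
det H = -10·-16 − (12)² = 16 > 0 and H[1,1] = -10 < 0, so H is negative definite.
Therefore the origin is a local maximum.

local maximum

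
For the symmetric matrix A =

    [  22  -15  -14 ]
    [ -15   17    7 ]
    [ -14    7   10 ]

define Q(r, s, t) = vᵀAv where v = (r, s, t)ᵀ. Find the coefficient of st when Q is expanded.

The coefficient of st is A[2,3] + A[3,2] = 2·7 = 14.

14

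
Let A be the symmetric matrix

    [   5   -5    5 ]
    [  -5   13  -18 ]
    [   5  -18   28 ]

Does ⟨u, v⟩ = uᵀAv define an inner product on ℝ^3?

yes

An LDLᵀ factorisation of A has diagonal entries 5, 8, 15/8.
That gives 3 positive pivots.
Hence Q is positive definite.
⟨·,·⟩ is an inner product exactly when A is positive definite.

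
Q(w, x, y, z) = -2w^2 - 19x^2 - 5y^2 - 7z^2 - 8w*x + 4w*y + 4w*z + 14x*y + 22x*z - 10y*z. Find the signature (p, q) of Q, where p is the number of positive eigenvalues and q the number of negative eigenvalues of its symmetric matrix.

(0, 3)

The symmetric matrix is A = [[-2, -4, 2, 2], [-4, -19, 7, 11], [2, 7, -5, -5], [2, 11, -5, -7]].
Applying the same elementary operations to the rows and columns of A produces a congruent diagonal matrix with entries -2, -11, -24/11, 0.
That gives 3 negative, 1 zero pivots.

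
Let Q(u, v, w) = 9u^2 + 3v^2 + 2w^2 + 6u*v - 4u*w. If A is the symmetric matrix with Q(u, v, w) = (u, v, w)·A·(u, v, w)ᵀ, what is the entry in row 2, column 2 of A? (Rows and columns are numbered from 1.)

The coefficient of v^2 in Q is 3, and that is exactly A[2,2].

3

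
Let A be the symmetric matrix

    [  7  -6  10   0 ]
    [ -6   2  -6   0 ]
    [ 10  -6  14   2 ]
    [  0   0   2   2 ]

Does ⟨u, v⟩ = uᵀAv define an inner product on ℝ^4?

Congruent diagonalization of A (simultaneous row and column reduction) yields pivots 7, -22/7, 20/11, -1/5.
Counting signs: 2 positive, 2 negative.
Hence Q is indefinite.
⟨·,·⟩ is an inner product exactly when A is positive definite.

no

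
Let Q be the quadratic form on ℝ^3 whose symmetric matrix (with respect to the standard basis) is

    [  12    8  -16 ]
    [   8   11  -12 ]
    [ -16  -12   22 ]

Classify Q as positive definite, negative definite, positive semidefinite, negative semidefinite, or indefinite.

positive definite

Leading principal minors: Δ_1 = 12, Δ_2 = 68, Δ_3 = 24.
All leading principal minors are positive, so by Sylvester's criterion Q is positive definite.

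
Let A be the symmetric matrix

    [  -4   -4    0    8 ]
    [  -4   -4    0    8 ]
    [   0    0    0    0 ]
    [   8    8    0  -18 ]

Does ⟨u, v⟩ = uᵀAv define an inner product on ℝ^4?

Row-reducing A symmetrically gives the diagonal entries -4, 0, 0, -2.
So there are 2 negative, 2 zero pivots.
Hence Q is negative semidefinite.
⟨·,·⟩ is an inner product exactly when A is positive definite.

no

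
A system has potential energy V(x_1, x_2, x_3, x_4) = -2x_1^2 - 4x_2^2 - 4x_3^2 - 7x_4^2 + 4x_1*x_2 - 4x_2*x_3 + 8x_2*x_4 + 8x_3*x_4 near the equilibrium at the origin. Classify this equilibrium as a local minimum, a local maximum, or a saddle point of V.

The Hessian at the origin is H = [[-4, 4, 0, 0], [4, -8, -4, 8], [0, -4, -8, 8], [0, 8, 8, -14]].
An LDLᵀ factorisation of H has diagonal entries -4, -4, -4, 2.
That gives 1 positive, 3 negative pivots.
H is indefinite, so the origin is a saddle point.

saddle point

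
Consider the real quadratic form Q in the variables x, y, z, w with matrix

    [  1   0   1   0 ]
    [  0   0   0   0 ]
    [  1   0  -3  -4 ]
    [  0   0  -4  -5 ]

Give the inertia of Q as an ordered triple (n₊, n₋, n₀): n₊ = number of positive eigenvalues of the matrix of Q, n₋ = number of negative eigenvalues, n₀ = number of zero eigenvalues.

Row-reducing A symmetrically gives the diagonal entries 1, 0, -4, -1.
That gives 1 positive, 2 negative, 1 zero pivots.

(1, 2, 1)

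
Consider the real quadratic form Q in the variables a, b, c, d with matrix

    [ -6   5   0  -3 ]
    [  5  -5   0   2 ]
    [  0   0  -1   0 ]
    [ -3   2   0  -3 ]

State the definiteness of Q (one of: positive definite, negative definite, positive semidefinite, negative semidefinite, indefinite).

Leading principal minors: Δ_1 = -6, Δ_2 = 5, Δ_3 = -5, Δ_4 = 6.
The signs alternate starting with Δ_1 < 0, so by Sylvester's criterion Q is negative definite.

negative definite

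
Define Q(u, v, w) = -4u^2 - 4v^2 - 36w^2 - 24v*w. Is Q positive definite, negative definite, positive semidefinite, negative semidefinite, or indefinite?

The associated matrix is A = [[-4, 0, 0], [0, -4, -12], [0, -12, -36]].
Symmetric row and column elimination reduces A to a congruent diagonal form with pivots -4, -4, 0.
That gives 2 negative, 1 zero pivots.
Hence Q is negative semidefinite.

negative semidefinite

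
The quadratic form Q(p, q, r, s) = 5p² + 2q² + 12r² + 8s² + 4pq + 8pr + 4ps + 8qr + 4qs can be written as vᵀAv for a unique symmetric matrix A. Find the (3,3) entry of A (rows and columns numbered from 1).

The coefficient of r² in Q is 12, and that is exactly A[3,3].

12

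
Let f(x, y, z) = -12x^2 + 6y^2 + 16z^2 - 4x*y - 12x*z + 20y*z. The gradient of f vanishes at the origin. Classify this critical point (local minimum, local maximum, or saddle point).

The Hessian at the origin is H = [[-24, -4, -12], [-4, 12, 20], [-12, 20, 32]].
Row-reducing H symmetrically gives the diagonal entries -24, 38/3, -4/19.
Counting signs: 1 positive, 2 negative.
H is indefinite, so the origin is a saddle point.

saddle point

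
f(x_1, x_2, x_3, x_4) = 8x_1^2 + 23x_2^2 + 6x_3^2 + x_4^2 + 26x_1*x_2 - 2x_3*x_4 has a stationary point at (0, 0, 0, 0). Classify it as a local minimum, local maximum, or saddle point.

local minimum

The Hessian at the origin is H = [[16, 26, 0, 0], [26, 46, 0, 0], [0, 0, 12, -2], [0, 0, -2, 2]].
Row-reducing H symmetrically gives the diagonal entries 16, 15/4, 12, 5/3.
So there are 4 positive pivots.
H is positive definite, so the origin is a strict local minimum.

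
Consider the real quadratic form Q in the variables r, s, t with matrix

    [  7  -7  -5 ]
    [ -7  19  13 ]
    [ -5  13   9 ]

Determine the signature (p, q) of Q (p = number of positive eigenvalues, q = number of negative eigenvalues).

(3, 0)

Row-reducing A symmetrically gives the diagonal entries 7, 12, 2/21.
Counting signs: 3 positive.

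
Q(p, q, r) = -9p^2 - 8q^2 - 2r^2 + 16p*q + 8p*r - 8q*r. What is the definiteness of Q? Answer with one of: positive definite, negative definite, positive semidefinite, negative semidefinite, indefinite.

Write A = [[-9, 8, 4], [8, -8, -4], [4, -4, -2]].
Congruent diagonalization of A (simultaneous row and column reduction) yields pivots -9, -8/9, 0.
So there are 2 negative, 1 zero pivots.
Hence Q is negative semidefinite.

negative semidefinite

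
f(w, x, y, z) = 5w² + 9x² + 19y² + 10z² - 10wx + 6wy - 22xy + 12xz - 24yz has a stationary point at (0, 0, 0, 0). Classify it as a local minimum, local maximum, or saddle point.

local minimum

The Hessian at the origin is H = [[10, -10, 6, 0], [-10, 18, -22, 12], [6, -22, 38, -24], [0, 12, -24, 20]].
Applying the same elementary operations to the rows and columns of H produces a congruent diagonal matrix with entries 10, 8, 12/5, 2.
So there are 4 positive pivots.
H is positive definite, so the origin is a strict local minimum.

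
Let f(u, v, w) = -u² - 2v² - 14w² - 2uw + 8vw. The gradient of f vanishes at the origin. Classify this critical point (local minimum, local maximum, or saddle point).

The Hessian at the origin is H = [[-2, 0, -2], [0, -4, 8], [-2, 8, -28]].
Applying the same elementary operations to the rows and columns of H produces a congruent diagonal matrix with entries -2, -4, -10.
That gives 3 negative pivots.
H is negative definite, so the origin is a strict local maximum.

local maximum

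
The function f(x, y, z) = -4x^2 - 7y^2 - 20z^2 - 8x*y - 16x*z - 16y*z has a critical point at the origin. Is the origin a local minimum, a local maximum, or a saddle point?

The Hessian at the origin is H = [[-8, -8, -16], [-8, -14, -16], [-16, -16, -40]].
Applying the same elementary operations to the rows and columns of H produces a congruent diagonal matrix with entries -8, -6, -8.
That gives 3 negative pivots.
H is negative definite, so the origin is a strict local maximum.

local maximum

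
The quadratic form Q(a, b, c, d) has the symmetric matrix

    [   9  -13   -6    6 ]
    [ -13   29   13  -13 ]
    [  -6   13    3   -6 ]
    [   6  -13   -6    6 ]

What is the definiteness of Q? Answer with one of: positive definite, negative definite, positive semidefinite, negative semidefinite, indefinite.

Row-reducing A symmetrically gives the diagonal entries 9, 92/9, -261/92, 5/29.
So there are 3 positive, 1 negative pivots.
Hence Q is indefinite.

indefinite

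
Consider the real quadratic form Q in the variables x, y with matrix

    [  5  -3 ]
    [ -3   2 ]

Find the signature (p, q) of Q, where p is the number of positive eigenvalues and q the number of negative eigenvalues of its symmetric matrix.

(2, 0)

Symmetric row and column elimination reduces A to a congruent diagonal form with pivots 5, 1/5.
Counting signs: 2 positive.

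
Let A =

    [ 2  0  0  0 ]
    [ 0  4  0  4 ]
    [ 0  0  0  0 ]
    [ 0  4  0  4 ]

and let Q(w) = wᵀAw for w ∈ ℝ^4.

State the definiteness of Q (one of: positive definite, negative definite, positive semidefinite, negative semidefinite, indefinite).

Row-reducing A symmetrically gives the diagonal entries 2, 4, 0, 0.
So there are 2 positive, 2 zero pivots.
Hence Q is positive semidefinite.

positive semidefinite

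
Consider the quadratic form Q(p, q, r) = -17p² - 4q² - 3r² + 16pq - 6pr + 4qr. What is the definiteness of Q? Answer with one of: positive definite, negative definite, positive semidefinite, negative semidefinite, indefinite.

negative definite

The symmetric matrix of Q is A = [[-17, 8, -3], [8, -4, 2], [-3, 2, -3]].
Leading principal minors: Δ_1 = -17, Δ_2 = 4, Δ_3 = -4.
The signs alternate starting with Δ_1 < 0, so by Sylvester's criterion Q is negative definite.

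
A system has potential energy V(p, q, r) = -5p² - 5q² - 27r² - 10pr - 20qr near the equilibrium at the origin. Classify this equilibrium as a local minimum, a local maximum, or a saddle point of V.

The Hessian at the origin is H = [[-10, 0, -10], [0, -10, -20], [-10, -20, -54]].
Symmetric row and column elimination reduces H to a congruent diagonal form with pivots -10, -10, -4.
That gives 3 negative pivots.
H is negative definite, so the origin is a strict local maximum.

local maximum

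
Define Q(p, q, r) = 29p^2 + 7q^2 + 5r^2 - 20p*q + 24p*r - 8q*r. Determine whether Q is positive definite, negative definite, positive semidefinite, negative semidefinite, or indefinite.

positive definite

The symmetric matrix of Q is A = [[29, -10, 12], [-10, 7, -4], [12, -4, 5]].
Leading principal minors: Δ_1 = 29, Δ_2 = 103, Δ_3 = 3.
All leading principal minors are positive, so by Sylvester's criterion Q is positive definite.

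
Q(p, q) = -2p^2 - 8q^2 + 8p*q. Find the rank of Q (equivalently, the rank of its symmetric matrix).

1

Write A = [[-2, 4], [4, -8]].
Row-reducing A symmetrically gives the diagonal entries -2, 0.
So there are 1 negative, 1 zero pivots.
The rank is the number of nonzero pivots: 1.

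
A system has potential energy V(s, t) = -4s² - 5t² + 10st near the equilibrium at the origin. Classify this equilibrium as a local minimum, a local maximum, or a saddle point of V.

The Hessian at the origin is H = [[-8, 10], [10, -10]].
det H = -8·-10 − (10)² = -20 < 0, so H is indefinite.
Therefore the origin is a saddle point.

saddle point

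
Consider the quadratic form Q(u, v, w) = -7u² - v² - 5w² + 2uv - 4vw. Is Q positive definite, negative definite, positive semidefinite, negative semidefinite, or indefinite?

Write A = [[-7, 1, 0], [1, -1, -2], [0, -2, -5]].
Congruent diagonalization of A (simultaneous row and column reduction) yields pivots -7, -6/7, -1/3.
That gives 3 negative pivots.
Hence Q is negative definite.

negative definite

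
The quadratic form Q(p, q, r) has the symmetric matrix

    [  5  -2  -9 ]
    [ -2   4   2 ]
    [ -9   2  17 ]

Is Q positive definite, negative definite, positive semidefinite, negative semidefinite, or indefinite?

Congruent diagonalization of A (simultaneous row and column reduction) yields pivots 5, 16/5, 0.
So there are 2 positive, 1 zero pivots.
Hence Q is positive semidefinite.

positive semidefinite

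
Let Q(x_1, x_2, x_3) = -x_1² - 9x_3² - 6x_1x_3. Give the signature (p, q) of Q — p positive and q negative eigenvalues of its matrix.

(0, 1)

The symmetric matrix is A = [[-1, 0, -3], [0, 0, 0], [-3, 0, -9]].
Row-reducing A symmetrically gives the diagonal entries -1, 0, 0.
That gives 1 negative, 2 zero pivots.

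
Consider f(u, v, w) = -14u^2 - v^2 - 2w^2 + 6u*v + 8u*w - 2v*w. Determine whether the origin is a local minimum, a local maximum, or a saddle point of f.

local maximum

The Hessian at the origin is H = [[-28, 6, 8], [6, -2, -2], [8, -2, -4]].
Applying the same elementary operations to the rows and columns of H produces a congruent diagonal matrix with entries -28, -5/7, -8/5.
Counting signs: 3 negative.
H is negative definite, so the origin is a strict local maximum.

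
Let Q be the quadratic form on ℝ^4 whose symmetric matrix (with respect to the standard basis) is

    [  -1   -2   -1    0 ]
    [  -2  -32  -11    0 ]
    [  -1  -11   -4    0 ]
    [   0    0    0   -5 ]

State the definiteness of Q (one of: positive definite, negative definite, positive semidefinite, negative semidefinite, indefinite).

Leading principal minors: Δ_1 = -1, Δ_2 = 28, Δ_3 = -3, Δ_4 = 15.
The signs alternate starting with Δ_1 < 0, so by Sylvester's criterion Q is negative definite.

negative definite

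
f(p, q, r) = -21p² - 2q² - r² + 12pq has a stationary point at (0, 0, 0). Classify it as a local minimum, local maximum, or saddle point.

local maximum

The Hessian at the origin is H = [[-42, 12, 0], [12, -4, 0], [0, 0, -2]].
Applying the same elementary operations to the rows and columns of H produces a congruent diagonal matrix with entries -42, -4/7, -2.
Counting signs: 3 negative.
H is negative definite, so the origin is a strict local maximum.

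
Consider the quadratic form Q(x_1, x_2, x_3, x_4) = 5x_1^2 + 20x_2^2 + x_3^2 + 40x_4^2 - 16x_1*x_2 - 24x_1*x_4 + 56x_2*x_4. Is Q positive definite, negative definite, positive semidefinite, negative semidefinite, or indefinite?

positive definite

The symmetric matrix is A = [[5, -8, 0, -12], [-8, 20, 0, 28], [0, 0, 1, 0], [-12, 28, 0, 40]].
Symmetric row and column elimination reduces A to a congruent diagonal form with pivots 5, 36/5, 1, 4/9.
Counting signs: 4 positive.
Hence Q is positive definite.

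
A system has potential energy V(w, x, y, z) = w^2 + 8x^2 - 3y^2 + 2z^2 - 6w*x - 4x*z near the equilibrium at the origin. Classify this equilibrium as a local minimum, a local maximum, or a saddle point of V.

The Hessian at the origin is H = [[2, -6, 0, 0], [-6, 16, 0, -4], [0, 0, -6, 0], [0, -4, 0, 4]].
Congruent diagonalization of H (simultaneous row and column reduction) yields pivots 2, -2, -6, 12.
That gives 2 positive, 2 negative pivots.
H is indefinite, so the origin is a saddle point.

saddle point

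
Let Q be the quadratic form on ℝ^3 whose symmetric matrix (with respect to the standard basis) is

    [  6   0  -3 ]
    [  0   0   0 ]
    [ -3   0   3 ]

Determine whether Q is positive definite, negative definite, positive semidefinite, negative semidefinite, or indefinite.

Symmetric row and column elimination reduces A to a congruent diagonal form with pivots 6, 0, 3/2.
Counting signs: 2 positive, 1 zero.
Hence Q is positive semidefinite.

positive semidefinite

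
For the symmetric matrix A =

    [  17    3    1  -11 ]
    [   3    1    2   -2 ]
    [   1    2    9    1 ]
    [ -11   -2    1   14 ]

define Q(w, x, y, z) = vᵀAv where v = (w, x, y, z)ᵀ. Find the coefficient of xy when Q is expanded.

4

The coefficient of xy is A[2,3] + A[3,2] = 2·2 = 4.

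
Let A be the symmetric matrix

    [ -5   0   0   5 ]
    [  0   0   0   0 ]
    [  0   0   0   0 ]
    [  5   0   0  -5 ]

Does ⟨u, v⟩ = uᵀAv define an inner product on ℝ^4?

Symmetric row and column elimination reduces A to a congruent diagonal form with pivots -5, 0, 0, 0.
So there are 1 negative, 3 zero pivots.
Hence Q is negative semidefinite.
⟨·,·⟩ is an inner product exactly when A is positive definite.

no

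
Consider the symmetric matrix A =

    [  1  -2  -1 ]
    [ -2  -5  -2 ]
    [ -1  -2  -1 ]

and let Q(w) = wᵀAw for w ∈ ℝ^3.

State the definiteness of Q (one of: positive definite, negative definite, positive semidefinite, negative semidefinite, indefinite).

indefinite

An LDLᵀ factorisation of A has diagonal entries 1, -9, -2/9.
Counting signs: 1 positive, 2 negative.
Hence Q is indefinite.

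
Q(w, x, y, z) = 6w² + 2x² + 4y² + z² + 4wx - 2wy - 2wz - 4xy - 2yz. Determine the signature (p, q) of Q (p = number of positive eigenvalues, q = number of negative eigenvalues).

(4, 0)

The associated matrix is A = [[6, 2, -1, -1], [2, 2, -2, 0], [-1, -2, 4, -1], [-1, 0, -1, 1]].
An LDLᵀ factorisation of A has diagonal entries 6, 4/3, 7/4, 3/7.
That gives 4 positive pivots.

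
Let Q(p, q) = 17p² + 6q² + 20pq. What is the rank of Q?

2

Write A = [[17, 10], [10, 6]].
An LDLᵀ factorisation of A has diagonal entries 17, 2/17.
So there are 2 positive pivots.
The rank is the number of nonzero pivots: 2.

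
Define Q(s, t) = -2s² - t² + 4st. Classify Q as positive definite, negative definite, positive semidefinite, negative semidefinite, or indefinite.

Write A = [[-2, 2], [2, -1]].
Row-reducing A symmetrically gives the diagonal entries -2, 1.
Counting signs: 1 positive, 1 negative.
Hence Q is indefinite.

indefinite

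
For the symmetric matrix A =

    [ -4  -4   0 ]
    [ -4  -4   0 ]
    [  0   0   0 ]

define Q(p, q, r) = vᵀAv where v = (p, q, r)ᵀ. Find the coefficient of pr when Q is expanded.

The coefficient of pr is A[1,3] + A[3,1] = 2·0 = 0.

0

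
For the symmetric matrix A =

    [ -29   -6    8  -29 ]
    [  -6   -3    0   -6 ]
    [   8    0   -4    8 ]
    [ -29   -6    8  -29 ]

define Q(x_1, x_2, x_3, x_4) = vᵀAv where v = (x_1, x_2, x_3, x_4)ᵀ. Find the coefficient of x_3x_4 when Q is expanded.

16

The coefficient of x_3x_4 is A[3,4] + A[4,3] = 2·8 = 16.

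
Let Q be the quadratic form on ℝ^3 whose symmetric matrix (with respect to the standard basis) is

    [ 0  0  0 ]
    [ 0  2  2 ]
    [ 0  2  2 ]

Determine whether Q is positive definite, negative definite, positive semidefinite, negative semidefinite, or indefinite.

Applying the same elementary operations to the rows and columns of A produces a congruent diagonal matrix with entries 0, 2, 0.
Counting signs: 1 positive, 2 zero.
Hence Q is positive semidefinite.

positive semidefinite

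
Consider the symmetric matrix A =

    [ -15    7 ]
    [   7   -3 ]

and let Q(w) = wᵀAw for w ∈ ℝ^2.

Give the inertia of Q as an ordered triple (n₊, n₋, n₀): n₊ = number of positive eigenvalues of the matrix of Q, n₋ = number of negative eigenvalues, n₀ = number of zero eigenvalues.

(1, 1, 0)

Row-reducing A symmetrically gives the diagonal entries -15, 4/15.
That gives 1 positive, 1 negative pivots.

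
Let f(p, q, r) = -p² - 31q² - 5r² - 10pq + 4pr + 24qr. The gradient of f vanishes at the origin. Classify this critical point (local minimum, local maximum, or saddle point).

local maximum

The Hessian at the origin is H = [[-2, -10, 4], [-10, -62, 24], [4, 24, -10]].
An LDLᵀ factorisation of H has diagonal entries -2, -12, -2/3.
That gives 3 negative pivots.
H is negative definite, so the origin is a strict local maximum.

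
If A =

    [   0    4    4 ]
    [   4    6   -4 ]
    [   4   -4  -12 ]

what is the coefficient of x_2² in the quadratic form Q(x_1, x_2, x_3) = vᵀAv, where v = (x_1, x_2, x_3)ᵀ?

6

The coefficient of x_2² is the diagonal entry A[2,2] = 6.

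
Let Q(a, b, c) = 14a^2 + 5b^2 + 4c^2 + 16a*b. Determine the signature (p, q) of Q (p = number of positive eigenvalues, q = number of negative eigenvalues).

(3, 0)

The symmetric matrix is A = [[14, 8, 0], [8, 5, 0], [0, 0, 4]].
Congruent diagonalization of A (simultaneous row and column reduction) yields pivots 14, 3/7, 4.
Counting signs: 3 positive.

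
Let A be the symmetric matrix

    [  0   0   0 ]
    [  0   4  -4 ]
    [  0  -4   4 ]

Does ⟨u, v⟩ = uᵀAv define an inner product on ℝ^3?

Congruent diagonalization of A (simultaneous row and column reduction) yields pivots 0, 4, 0.
That gives 1 positive, 2 zero pivots.
Hence Q is positive semidefinite.
⟨·,·⟩ is an inner product exactly when A is positive definite.

no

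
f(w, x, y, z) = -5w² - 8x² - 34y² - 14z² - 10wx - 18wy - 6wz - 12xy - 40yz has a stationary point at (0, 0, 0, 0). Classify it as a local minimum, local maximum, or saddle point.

The Hessian at the origin is H = [[-10, -10, -18, -6], [-10, -16, -12, 0], [-18, -12, -68, -40], [-6, 0, -40, -28]].
Congruent diagonalization of H (simultaneous row and column reduction) yields pivots -10, -6, -148/5, -8/37.
Counting signs: 4 negative.
H is negative definite, so the origin is a strict local maximum.

local maximum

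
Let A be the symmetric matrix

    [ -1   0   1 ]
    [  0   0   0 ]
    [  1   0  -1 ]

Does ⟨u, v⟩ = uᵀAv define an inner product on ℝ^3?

Congruent diagonalization of A (simultaneous row and column reduction) yields pivots -1, 0, 0.
So there are 1 negative, 2 zero pivots.
Hence Q is negative semidefinite.
⟨·,·⟩ is an inner product exactly when A is positive definite.

no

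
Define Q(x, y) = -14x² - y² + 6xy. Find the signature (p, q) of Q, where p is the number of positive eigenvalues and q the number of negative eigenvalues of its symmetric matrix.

Write A = [[-14, 3], [3, -1]].
An LDLᵀ factorisation of A has diagonal entries -14, -5/14.
So there are 2 negative pivots.

(0, 2)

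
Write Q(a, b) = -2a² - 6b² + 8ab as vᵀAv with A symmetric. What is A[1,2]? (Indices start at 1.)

The coefficient of a·b in Q is 8. For a symmetric A this equals A[1,2] + A[2,1] = 2·A[1,2].
So A[1,2] = 8/2 = 4.

4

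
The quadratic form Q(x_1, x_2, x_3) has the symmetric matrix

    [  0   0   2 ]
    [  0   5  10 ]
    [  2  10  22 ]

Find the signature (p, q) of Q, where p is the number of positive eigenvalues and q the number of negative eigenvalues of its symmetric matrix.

(2, 1)

By Sylvester's law of inertia any congruent diagonalization of A has 2 positive, 1 negative and 0 zero entries.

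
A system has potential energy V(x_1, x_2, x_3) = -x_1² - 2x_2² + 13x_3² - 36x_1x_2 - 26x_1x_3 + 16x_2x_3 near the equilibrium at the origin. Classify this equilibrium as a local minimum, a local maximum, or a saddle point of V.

The Hessian at the origin is H = [[-2, -36, -26], [-36, -4, 16], [-26, 16, 26]].
Symmetric row and column elimination reduces H to a congruent diagonal form with pivots -2, 644, 40/161.
So there are 2 positive, 1 negative pivots.
H is indefinite, so the origin is a saddle point.

saddle point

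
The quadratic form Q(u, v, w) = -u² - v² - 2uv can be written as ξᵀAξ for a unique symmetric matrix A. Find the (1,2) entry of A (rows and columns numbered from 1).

-1

The coefficient of u·v in Q is -2. For a symmetric A this equals A[1,2] + A[2,1] = 2·A[1,2].
So A[1,2] = -2/2 = -1.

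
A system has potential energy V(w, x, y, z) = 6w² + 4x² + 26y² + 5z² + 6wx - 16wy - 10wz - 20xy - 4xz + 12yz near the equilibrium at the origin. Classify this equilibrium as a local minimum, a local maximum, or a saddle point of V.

The Hessian at the origin is H = [[12, 6, -16, -10], [6, 8, -20, -4], [-16, -20, 52, 12], [-10, -4, 12, 10]].
Symmetric row and column elimination reduces H to a congruent diagonal form with pivots 12, 5, 28/15, 6/7.
So there are 4 positive pivots.
H is positive definite, so the origin is a strict local minimum.

local minimum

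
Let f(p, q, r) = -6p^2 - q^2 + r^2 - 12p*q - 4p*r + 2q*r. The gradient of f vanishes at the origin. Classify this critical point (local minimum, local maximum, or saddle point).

The Hessian at the origin is H = [[-12, -12, -4], [-12, -2, 2], [-4, 2, 2]].
Symmetric row and column elimination reduces H to a congruent diagonal form with pivots -12, 10, -4/15.
So there are 1 positive, 2 negative pivots.
H is indefinite, so the origin is a saddle point.

saddle point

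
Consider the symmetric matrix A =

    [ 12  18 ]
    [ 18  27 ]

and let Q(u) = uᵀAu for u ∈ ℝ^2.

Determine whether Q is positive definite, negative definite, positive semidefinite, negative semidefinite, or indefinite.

positive semidefinite

For the 2×2 matrix [[12, 18], [18, 27]]: det = 12·27 − (18)² = 0, trace = 39.
det = 0 so one eigenvalue is zero; the form is semidefinite with the sign of the trace.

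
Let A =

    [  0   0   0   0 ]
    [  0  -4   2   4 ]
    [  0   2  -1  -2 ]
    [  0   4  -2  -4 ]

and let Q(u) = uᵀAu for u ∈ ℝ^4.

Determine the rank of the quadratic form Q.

1

Symmetric row and column elimination reduces A to a congruent diagonal form with pivots 0, -4, 0, 0.
So there are 1 negative, 3 zero pivots.
The rank is the number of nonzero pivots: 1.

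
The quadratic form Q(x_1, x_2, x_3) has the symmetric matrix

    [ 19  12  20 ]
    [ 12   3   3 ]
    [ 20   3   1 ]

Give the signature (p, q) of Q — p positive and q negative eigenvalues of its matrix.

(2, 1)

An LDLᵀ factorisation of A has diagonal entries 19, -87/19, 6/29.
Counting signs: 2 positive, 1 negative.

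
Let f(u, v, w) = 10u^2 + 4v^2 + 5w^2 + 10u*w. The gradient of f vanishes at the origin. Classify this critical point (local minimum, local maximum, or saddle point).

The Hessian at the origin is H = [[20, 0, 10], [0, 8, 0], [10, 0, 10]].
Congruent diagonalization of H (simultaneous row and column reduction) yields pivots 20, 8, 5.
Counting signs: 3 positive.
H is positive definite, so the origin is a strict local minimum.

local minimum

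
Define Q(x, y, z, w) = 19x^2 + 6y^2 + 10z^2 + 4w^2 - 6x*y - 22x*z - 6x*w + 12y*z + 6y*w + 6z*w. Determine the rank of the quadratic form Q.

4

Write A = [[19, -3, -11, -3], [-3, 6, 6, 3], [-11, 6, 10, 3], [-3, 3, 3, 4]].
Applying the same elementary operations to the rows and columns of A produces a congruent diagonal matrix with entries 19, 105/19, 12/35, 1.
That gives 4 positive pivots.
The rank is the number of nonzero pivots: 4.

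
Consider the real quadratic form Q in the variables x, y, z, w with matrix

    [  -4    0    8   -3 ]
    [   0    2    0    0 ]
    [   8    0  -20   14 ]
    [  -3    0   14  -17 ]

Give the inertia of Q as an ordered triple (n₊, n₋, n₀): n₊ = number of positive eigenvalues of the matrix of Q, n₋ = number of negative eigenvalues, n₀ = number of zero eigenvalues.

Congruent diagonalization of A (simultaneous row and column reduction) yields pivots -4, 2, -4, 5/4.
So there are 2 positive, 2 negative pivots.

(2, 2, 0)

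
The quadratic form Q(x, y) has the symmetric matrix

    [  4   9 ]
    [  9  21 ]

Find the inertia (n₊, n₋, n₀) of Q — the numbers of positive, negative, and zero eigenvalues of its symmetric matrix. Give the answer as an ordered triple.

(2, 0, 0)

Row-reducing A symmetrically gives the diagonal entries 4, 3/4.
So there are 2 positive pivots.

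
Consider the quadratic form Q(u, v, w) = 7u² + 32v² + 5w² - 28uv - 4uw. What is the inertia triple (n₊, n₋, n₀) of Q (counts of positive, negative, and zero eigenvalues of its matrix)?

The symmetric matrix is A = [[7, -14, -2], [-14, 32, 0], [-2, 0, 5]].
Row-reducing A symmetrically gives the diagonal entries 7, 4, 3/7.
That gives 3 positive pivots.

(3, 0, 0)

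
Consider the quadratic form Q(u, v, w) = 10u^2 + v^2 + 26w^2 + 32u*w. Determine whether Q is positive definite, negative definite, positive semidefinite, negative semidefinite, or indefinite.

Write A = [[10, 0, 16], [0, 1, 0], [16, 0, 26]].
Symmetric row and column elimination reduces A to a congruent diagonal form with pivots 10, 1, 2/5.
Counting signs: 3 positive.
Hence Q is positive definite.

positive definite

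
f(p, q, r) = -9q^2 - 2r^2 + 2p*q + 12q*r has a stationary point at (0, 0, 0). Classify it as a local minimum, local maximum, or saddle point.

The Hessian at the origin is H = [[0, 2, 0], [2, -18, 12], [0, 12, -4]].
H is indefinite, so the origin is a saddle point.

saddle point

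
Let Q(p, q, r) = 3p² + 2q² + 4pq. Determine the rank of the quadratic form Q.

2

Write A = [[3, 2, 0], [2, 2, 0], [0, 0, 0]].
Applying the same elementary operations to the rows and columns of A produces a congruent diagonal matrix with entries 3, 2/3, 0.
Counting signs: 2 positive, 1 zero.
The rank is the number of nonzero pivots: 2.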